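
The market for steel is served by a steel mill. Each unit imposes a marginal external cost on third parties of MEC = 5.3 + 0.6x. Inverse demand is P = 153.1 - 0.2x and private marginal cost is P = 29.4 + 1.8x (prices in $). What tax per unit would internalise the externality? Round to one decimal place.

Social marginal cost = private MC + MEC = 34.7 + 2.4x.
Set SMC = demand: 34.7 + 2.4x = 153.1 - 0.2x → x* = 45.5385.
The Pigouvian tax equals MEC at x*: 5.3 + 0.6×45.5385 = 32.6231.

tax = $32.6 per unit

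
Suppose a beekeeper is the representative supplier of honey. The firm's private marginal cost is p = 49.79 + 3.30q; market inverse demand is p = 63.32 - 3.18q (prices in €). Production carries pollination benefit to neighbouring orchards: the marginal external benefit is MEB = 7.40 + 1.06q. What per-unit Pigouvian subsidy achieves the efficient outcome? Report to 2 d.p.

Social marginal cost = private MC − MEB = 42.39 + 2.24q.
Set SMC = demand: 42.39 + 2.24q = 63.32 - 3.18q → q* = 3.8616.
The Pigouvian subsidy equals MEB at q*: 7.40 + 1.06×3.8616 = 11.4933.

subsidy = €11.49 per unit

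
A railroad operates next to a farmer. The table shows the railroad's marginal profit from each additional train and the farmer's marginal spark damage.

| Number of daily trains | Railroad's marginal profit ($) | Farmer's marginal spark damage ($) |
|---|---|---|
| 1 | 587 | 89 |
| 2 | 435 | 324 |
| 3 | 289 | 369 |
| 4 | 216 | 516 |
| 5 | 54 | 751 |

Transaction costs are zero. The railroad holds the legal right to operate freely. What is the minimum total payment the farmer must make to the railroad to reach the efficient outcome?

Left alone the railroad would choose level 5 (marginal profit stays positive).
Efficient level: k* = 2 (marginal profit ≥ marginal spark damage through 2).
The farmer must at least cover the railroad's forgone profit from cutting 5→2: 289 + 216 + 54 = 559.

$559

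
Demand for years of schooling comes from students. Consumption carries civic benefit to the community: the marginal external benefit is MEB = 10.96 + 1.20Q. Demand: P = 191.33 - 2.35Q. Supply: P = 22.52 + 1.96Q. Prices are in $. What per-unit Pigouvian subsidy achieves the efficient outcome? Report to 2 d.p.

subsidy = $80.32 per unit

Social marginal benefit = demand + MEB = 202.29 - 1.15Q.
Set SMB = MC: 202.29 - 1.15Q = 22.52 + 1.96Q → Q* = 57.8039.
The Pigouvian subsidy equals MEB at Q*: 10.96 + 1.20×57.8039 = 80.3247.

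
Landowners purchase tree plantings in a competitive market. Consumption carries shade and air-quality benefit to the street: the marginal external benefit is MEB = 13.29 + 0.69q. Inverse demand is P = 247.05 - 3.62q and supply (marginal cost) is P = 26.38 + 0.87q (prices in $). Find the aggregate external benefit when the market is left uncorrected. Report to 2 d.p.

Market equilibrium (private): 26.38 + 0.87q = 247.05 - 3.62q → q_m = 49.1470.
Total external benefit = ∫₀^{q_m} (13.29 + 0.69q) dq = 13.29×49.1470 + ½×0.69×49.1470² = 1486.4862.

$1486.49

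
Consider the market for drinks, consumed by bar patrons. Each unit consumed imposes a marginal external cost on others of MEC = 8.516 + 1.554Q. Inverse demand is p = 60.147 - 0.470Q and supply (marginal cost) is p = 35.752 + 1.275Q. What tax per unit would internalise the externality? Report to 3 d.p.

Social marginal benefit = demand − MEC = 51.631 - 2.024Q.
Set SMB = MC: 51.631 - 2.024Q = 35.752 + 1.275Q → Q* = 4.8133.
The Pigouvian tax equals MEC at Q*: 8.516 + 1.554×4.8133 = 15.9959.

tax = 15.996 per unit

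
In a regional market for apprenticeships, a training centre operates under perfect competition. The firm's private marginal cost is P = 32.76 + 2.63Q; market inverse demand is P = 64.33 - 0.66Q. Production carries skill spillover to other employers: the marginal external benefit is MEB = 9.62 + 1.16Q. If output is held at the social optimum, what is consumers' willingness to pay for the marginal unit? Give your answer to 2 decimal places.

Social marginal cost = private MC − MEB = 23.14 + 1.47Q.
Set SMC = demand: 23.14 + 1.47Q = 64.33 - 0.66Q → Q* = 19.3380.
Consumer price on the demand curve at Q*: 64.33 − 0.66×19.3380 = 51.5669.

P = 51.57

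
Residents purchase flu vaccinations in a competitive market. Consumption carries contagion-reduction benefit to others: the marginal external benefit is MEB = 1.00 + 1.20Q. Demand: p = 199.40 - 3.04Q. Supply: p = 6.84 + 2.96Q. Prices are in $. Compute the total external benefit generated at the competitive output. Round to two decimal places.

$650.08

Market equilibrium (private): 6.84 + 2.96Q = 199.40 - 3.04Q → Q_m = 32.0933.
Total external benefit = ∫₀^{Q_m} (1.00 + 1.20Q) dQ = 1.00×32.0933 + ½×1.20×32.0933² = 650.0812.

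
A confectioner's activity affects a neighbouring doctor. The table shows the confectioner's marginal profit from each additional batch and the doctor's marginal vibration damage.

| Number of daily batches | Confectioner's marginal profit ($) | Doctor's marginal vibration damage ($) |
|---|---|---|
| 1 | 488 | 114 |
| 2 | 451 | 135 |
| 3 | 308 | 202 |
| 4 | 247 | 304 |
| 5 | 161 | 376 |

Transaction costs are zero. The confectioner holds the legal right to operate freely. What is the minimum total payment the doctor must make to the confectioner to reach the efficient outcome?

$408

Left alone the confectioner would choose level 5 (marginal profit stays positive).
Efficient level: k* = 3 (marginal profit ≥ marginal vibration damage through 3).
The doctor must at least cover the confectioner's forgone profit from cutting 5→3: 247 + 161 = 408.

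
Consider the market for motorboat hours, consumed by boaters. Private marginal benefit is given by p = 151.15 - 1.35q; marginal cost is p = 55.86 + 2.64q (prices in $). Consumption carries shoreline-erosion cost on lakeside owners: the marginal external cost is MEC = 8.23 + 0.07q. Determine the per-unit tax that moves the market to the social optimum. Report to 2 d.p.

Social marginal benefit = demand − MEC = 142.92 - 1.42q.
Set SMB = MC: 142.92 - 1.42q = 55.86 + 2.64q → q* = 21.4433.
The Pigouvian tax equals MEC at q*: 8.23 + 0.07×21.4433 = 9.7310.

tax = $9.73 per unit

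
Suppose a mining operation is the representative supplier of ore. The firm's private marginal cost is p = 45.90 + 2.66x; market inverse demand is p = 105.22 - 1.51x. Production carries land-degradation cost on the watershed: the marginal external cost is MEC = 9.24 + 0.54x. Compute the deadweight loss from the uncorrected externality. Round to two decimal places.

Market equilibrium (private): 45.90 + 2.66x = 105.22 - 1.51x → x_m = 14.2254.
Social marginal cost = private MC + MEC = 55.14 + 3.20x.
Set SMC = demand: 55.14 + 3.20x = 105.22 - 1.51x → x* = 10.6327.
Between x* and x_m the wedge SMC − demand runs linearly from 0 to MEC(x_m), so the loss is a triangle.
DWL = ½ × 3.5927 × 16.9217 = 30.3973.

DWL = 30.40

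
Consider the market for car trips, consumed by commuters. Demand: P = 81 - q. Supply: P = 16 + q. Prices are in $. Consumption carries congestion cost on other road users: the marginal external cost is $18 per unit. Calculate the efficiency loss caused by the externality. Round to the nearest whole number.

DWL = $81

Market equilibrium (private): 16 + q = 81 - q → q_m = 32.5000.
Social marginal benefit = demand − MEC = 63 - q.
Set SMB = MC: 63 - q = 16 + q → q* = 23.5000.
Between q* and q_m the wedge MC − SMB runs linearly from 0 to MEC(q_m), so the loss is a triangle.
DWL = ½ × 9.0000 × 18.0000 = 81.0000.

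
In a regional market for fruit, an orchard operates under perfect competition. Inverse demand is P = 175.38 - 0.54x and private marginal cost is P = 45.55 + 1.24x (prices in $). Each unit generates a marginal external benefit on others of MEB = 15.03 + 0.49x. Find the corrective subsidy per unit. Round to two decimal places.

subsidy = $70.05 per unit

Social marginal cost = private MC − MEB = 30.52 + 0.75x.
Set SMC = demand: 30.52 + 0.75x = 175.38 - 0.54x → x* = 112.2946.
The Pigouvian subsidy equals MEB at x*: 15.03 + 0.49×112.2946 = 70.0544.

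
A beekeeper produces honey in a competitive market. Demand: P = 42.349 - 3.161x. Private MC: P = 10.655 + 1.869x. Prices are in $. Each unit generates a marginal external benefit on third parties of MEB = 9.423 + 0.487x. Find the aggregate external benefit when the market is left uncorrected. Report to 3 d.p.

$69.042

Market equilibrium (private): 10.655 + 1.869x = 42.349 - 3.161x → x_m = 6.3010.
Total external benefit = ∫₀^{x_m} (9.423 + 0.487x) dx = 9.423×6.3010 + ½×0.487×6.3010² = 69.0419.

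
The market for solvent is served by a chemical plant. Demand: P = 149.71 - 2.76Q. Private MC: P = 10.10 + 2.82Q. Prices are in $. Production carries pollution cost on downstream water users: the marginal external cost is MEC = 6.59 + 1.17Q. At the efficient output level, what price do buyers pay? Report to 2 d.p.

P = $95.32

Social marginal cost = private MC + MEC = 16.69 + 3.99Q.
Set SMC = demand: 16.69 + 3.99Q = 149.71 - 2.76Q → Q* = 19.7067.
Consumer price on the demand curve at Q*: 149.71 − 2.76×19.7067 = 95.3195.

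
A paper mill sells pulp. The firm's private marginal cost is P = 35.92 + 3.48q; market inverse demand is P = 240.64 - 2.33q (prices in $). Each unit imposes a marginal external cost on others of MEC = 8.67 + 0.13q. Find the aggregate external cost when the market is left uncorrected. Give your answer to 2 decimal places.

$386.20

Market equilibrium (private): 35.92 + 3.48q = 240.64 - 2.33q → q_m = 35.2358.
Total external cost = ∫₀^{q_m} (8.67 + 0.13q) dq = 8.67×35.2358 + ½×0.13×35.2358² = 386.1959.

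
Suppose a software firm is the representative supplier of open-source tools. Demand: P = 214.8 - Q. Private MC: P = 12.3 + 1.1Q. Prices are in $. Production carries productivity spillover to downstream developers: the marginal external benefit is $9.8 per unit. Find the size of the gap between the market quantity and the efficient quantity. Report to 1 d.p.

Market equilibrium (private): 12.3 + 1.1Q = 214.8 - Q → Q_m = 96.4286.
Social marginal cost = private MC − MEB = 2.5 + 1.1Q.
Set SMC = demand: 2.5 + 1.1Q = 214.8 - Q → Q* = 101.0952.
Gap = |96.4286 − 101.0952| = 4.6666.

4.7 units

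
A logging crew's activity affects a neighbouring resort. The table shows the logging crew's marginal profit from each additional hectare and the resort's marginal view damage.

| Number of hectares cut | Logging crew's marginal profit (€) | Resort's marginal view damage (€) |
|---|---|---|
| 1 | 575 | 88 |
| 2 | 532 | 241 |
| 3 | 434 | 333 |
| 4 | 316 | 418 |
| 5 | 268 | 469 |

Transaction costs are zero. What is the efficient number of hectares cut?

3

Bargaining reaches the level where marginal profit last exceeds marginal view damage.
That holds through level 3 (434 ≥ 333) but not at 4 (316 < 418).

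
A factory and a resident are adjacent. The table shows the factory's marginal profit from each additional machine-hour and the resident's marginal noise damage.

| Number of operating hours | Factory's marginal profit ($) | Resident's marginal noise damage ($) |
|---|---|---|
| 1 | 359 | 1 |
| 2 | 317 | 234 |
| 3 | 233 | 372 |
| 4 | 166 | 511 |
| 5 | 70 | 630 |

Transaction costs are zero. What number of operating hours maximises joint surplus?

Bargaining reaches the level where marginal profit last exceeds marginal noise damage.
That holds through level 2 (317 ≥ 234) but not at 3 (233 < 372).

2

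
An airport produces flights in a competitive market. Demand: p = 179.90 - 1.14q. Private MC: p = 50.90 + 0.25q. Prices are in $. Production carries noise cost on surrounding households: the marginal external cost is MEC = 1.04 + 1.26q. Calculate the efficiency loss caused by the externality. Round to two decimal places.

DWL = $2626.07

Market equilibrium (private): 50.90 + 0.25q = 179.90 - 1.14q → q_m = 92.8058.
Social marginal cost = private MC + MEC = 51.94 + 1.51q.
Set SMC = demand: 51.94 + 1.51q = 179.90 - 1.14q → q* = 48.2868.
The welfare-loss triangle has base |q_m − q*| and height MEC(q_m) (the vertical gap between SMC and demand is zero at q* and MEC at q_m).
DWL = ½ × 44.5190 × 117.9753 = 2626.0712.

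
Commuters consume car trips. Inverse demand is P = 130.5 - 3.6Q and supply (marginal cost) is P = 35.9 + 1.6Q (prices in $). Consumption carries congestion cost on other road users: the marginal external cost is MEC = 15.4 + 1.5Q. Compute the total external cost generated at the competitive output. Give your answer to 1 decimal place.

Market equilibrium (private): 35.9 + 1.6Q = 130.5 - 3.6Q → Q_m = 18.1923.
Total external cost = ∫₀^{Q_m} (15.4 + 1.5Q) dQ = 15.4×18.1923 + ½×1.5×18.1923² = 528.3813.

$528.4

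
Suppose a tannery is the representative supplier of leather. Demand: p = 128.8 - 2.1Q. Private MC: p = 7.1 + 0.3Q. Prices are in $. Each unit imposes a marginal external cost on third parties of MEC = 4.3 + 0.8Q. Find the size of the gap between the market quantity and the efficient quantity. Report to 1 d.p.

Market equilibrium (private): 7.1 + 0.3Q = 128.8 - 2.1Q → Q_m = 50.7083.
Social marginal cost = private MC + MEC = 11.4 + 1.1Q.
Set SMC = demand: 11.4 + 1.1Q = 128.8 - 2.1Q → Q* = 36.6875.
Gap = |50.7083 − 36.6875| = 14.0208.

14.0 units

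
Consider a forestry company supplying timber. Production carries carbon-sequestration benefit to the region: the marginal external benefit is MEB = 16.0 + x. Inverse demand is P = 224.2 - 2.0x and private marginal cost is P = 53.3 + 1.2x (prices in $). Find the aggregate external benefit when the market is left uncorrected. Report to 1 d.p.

$2280.6

Market equilibrium (private): 53.3 + 1.2x = 224.2 - 2.0x → x_m = 53.4063.
Total external benefit = ∫₀^{x_m} (16.0 + 1.0x) dx = 16.0×53.4063 + ½×1.0×53.4063² = 2280.6172.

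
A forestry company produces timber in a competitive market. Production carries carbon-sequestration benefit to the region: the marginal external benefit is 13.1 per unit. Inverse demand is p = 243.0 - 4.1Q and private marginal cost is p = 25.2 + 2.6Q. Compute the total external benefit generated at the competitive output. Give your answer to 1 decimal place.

Market equilibrium (private): 25.2 + 2.6Q = 243.0 - 4.1Q → Q_m = 32.5075.
Total external benefit = MEB × Q_m = 13.1 × 32.5075 = 425.8483.

425.8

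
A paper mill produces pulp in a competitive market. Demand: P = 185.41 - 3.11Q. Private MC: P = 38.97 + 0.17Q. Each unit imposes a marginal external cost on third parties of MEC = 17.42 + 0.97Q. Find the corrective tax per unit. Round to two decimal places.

tax = 46.87 per unit

Social marginal cost = private MC + MEC = 56.39 + 1.14Q.
Set SMC = demand: 56.39 + 1.14Q = 185.41 - 3.11Q → Q* = 30.3576.
The Pigouvian tax equals MEC at Q*: 17.42 + 0.97×30.3576 = 46.8669.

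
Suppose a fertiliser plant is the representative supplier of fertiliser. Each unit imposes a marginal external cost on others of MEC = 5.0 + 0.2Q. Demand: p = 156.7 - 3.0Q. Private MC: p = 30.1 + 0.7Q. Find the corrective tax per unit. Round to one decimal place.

tax = 11.2 per unit

Social marginal cost = private MC + MEC = 35.1 + 0.9Q.
Set SMC = demand: 35.1 + 0.9Q = 156.7 - 3.0Q → Q* = 31.1795.
The Pigouvian tax equals MEC at Q*: 5.0 + 0.2×31.1795 = 11.2359.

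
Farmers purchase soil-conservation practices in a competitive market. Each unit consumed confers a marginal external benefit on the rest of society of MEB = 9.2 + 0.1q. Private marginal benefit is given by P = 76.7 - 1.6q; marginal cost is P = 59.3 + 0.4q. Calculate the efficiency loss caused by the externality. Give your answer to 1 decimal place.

Market equilibrium (private): 59.3 + 0.4q = 76.7 - 1.6q → q_m = 8.7000.
Social marginal benefit = demand + MEB = 85.9 - 1.5q.
Set SMB = MC: 85.9 - 1.5q = 59.3 + 0.4q → q* = 14.0000.
Between q* and q_m the wedge SMB − MC runs linearly from 0 to MEB(q_m), so the loss is a triangle.
DWL = ½ × 5.3000 × 10.0700 = 26.6855.

DWL = 26.7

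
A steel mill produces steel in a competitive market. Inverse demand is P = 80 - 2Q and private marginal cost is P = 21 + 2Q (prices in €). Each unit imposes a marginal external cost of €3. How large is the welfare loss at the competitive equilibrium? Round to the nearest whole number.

Market equilibrium (private): 21 + 2Q = 80 - 2Q → Q_m = 14.7500.
Social marginal cost = private MC + MEC = 24 + 2Q.
Set SMC = demand: 24 + 2Q = 80 - 2Q → Q* = 14.0000.
The loss is the area between SMC and demand from Q* to Q_m; with linear curves that's a triangle of height MEC(Q_m).
DWL = ½ × 0.7500 × 3.0000 = 1.1250.

DWL = €1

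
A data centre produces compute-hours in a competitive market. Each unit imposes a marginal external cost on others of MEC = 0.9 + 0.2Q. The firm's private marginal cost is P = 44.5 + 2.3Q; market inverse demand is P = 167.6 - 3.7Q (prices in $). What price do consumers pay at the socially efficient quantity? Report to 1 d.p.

Social marginal cost = private MC + MEC = 45.4 + 2.5Q.
Set SMC = demand: 45.4 + 2.5Q = 167.6 - 3.7Q → Q* = 19.7097.
Consumer price on the demand curve at Q*: 167.6 − 3.7×19.7097 = 94.6741.

P = $94.7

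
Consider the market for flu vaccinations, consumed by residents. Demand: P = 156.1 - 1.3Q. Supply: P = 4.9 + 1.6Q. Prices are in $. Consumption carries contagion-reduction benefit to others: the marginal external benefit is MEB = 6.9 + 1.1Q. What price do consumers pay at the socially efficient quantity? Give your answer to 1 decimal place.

P = $41.9

Social marginal benefit = demand + MEB = 163.0 - 0.2Q.
Set SMB = MC: 163.0 - 0.2Q = 4.9 + 1.6Q → Q* = 87.8333.
Consumer price on the demand curve at Q*: 156.1 − 1.3×87.8333 = 41.9167.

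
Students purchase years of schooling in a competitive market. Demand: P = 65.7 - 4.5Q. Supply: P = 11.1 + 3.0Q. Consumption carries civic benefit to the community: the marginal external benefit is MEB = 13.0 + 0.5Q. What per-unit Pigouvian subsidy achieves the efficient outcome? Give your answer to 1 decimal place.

subsidy = 17.8 per unit

Social marginal benefit = demand + MEB = 78.7 - 4.0Q.
Set SMB = MC: 78.7 - 4.0Q = 11.1 + 3.0Q → Q* = 9.6571.
The Pigouvian subsidy equals MEB at Q*: 13.0 + 0.5×9.6571 = 17.8286.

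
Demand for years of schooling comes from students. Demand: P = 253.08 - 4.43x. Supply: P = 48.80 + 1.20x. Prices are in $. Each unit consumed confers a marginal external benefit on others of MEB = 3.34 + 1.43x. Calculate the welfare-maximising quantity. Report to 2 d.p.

x* = 49.43

Social marginal benefit = demand + MEB = 256.42 - 3.00x.
Set SMB = MC: 256.42 - 3.00x = 48.80 + 1.20x → x* = 49.4333.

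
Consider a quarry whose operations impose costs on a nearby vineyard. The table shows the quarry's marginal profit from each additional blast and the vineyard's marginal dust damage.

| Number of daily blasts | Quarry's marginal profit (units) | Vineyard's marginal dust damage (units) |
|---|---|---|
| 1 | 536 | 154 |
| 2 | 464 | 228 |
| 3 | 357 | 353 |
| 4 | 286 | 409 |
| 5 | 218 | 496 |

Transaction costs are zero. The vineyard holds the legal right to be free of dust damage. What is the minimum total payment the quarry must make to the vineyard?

735

Efficient level: marginal profit ≥ marginal dust damage through level 3, so k* = 3.
With the vineyard holding the right, the quarry must at least compensate total damage at k*: 154 + 228 + 353 = 735.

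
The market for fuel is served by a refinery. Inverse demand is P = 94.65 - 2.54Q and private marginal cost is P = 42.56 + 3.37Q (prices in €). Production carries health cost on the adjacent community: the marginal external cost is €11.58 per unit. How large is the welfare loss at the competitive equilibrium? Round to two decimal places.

Market equilibrium (private): 42.56 + 3.37Q = 94.65 - 2.54Q → Q_m = 8.8139.
Social marginal cost = private MC + MEC = 54.14 + 3.37Q.
Set SMC = demand: 54.14 + 3.37Q = 94.65 - 2.54Q → Q* = 6.8545.
Between Q* and Q_m the wedge SMC − demand runs linearly from 0 to MEC(Q_m), so the loss is a triangle.
DWL = ½ × 1.9594 × 11.5800 = 11.3449.

DWL = €11.34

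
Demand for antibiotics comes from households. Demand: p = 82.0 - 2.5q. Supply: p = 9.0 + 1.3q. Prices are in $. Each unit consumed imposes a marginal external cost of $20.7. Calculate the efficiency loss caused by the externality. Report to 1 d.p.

Market equilibrium (private): 9.0 + 1.3q = 82.0 - 2.5q → q_m = 19.2105.
Social marginal benefit = demand − MEC = 61.3 - 2.5q.
Set SMB = MC: 61.3 - 2.5q = 9.0 + 1.3q → q* = 13.7632.
The loss is the area between SMB and MC from q* to q_m; with linear curves that's a triangle of height MEC(q_m).
DWL = ½ × 5.4473 × 20.7000 = 56.3796.

DWL = $56.4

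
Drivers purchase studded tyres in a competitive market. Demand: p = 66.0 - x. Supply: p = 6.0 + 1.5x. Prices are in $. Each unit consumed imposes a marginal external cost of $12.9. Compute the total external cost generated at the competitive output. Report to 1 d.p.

Market equilibrium (private): 6.0 + 1.5x = 66.0 - x → x_m = 24.0000.
Total external cost = MEC × x_m = 12.9 × 24.0000 = 309.6000.

$309.6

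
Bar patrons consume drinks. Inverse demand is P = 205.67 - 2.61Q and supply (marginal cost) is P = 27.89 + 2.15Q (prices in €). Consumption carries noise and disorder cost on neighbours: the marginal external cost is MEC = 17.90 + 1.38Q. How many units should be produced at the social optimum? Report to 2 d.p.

Q* = 26.04

Social marginal benefit = demand − MEC = 187.77 - 3.99Q.
Set SMB = MC: 187.77 - 3.99Q = 27.89 + 2.15Q → Q* = 26.0391.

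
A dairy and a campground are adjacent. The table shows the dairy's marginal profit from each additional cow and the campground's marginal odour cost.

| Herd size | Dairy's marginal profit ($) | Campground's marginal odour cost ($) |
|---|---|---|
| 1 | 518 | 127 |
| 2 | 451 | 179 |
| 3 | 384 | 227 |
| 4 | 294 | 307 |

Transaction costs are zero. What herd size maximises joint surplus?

3

Bargaining reaches the level where marginal profit last exceeds marginal odour cost.
That holds through level 3 (384 ≥ 227) but not at 4 (294 < 307).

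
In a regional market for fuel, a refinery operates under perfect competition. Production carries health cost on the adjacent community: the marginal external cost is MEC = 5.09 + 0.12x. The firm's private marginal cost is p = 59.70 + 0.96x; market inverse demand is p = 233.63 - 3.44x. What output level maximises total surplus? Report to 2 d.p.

x* = 37.35

Social marginal cost = private MC + MEC = 64.79 + 1.08x.
Set SMC = demand: 64.79 + 1.08x = 233.63 - 3.44x → x* = 37.3540.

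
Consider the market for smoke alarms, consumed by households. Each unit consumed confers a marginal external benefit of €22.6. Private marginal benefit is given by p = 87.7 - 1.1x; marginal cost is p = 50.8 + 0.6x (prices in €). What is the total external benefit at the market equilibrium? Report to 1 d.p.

€490.6

Market equilibrium (private): 50.8 + 0.6x = 87.7 - 1.1x → x_m = 21.7059.
Total external benefit = MEB × x_m = 22.6 × 21.7059 = 490.5533.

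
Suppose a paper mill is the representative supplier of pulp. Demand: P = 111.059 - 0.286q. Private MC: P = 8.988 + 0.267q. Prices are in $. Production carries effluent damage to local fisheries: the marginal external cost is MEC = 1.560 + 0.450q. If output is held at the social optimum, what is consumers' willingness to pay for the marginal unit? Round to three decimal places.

Social marginal cost = private MC + MEC = 10.548 + 0.717q.
Set SMC = demand: 10.548 + 0.717q = 111.059 - 0.286q → q* = 100.2104.
Consumer price on the demand curve at q*: 111.059 − 0.286×100.2104 = 82.3988.

P = $82.399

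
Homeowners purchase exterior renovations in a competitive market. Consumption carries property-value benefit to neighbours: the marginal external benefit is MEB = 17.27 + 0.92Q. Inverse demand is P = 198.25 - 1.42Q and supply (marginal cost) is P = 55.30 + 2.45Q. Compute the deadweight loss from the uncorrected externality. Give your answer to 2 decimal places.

DWL = 445.23

Market equilibrium (private): 55.30 + 2.45Q = 198.25 - 1.42Q → Q_m = 36.9380.
Social marginal benefit = demand + MEB = 215.52 - 0.50Q.
Set SMB = MC: 215.52 - 0.50Q = 55.30 + 2.45Q → Q* = 54.3119.
Between Q* and Q_m the wedge SMB − MC runs linearly from 0 to MEB(Q_m), so the loss is a triangle.
DWL = ½ × 17.3739 × 51.2529 = 445.2314.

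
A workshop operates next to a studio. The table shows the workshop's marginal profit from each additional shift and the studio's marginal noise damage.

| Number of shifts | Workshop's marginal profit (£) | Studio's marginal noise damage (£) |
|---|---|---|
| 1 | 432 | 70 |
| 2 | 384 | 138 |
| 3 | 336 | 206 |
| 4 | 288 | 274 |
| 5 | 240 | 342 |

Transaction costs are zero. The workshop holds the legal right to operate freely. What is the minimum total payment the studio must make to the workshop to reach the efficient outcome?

£240

Left alone the workshop would choose level 5 (marginal profit stays positive).
Efficient level: k* = 4 (marginal profit ≥ marginal noise damage through 4).
The studio must at least cover the workshop's forgone profit from cutting 5→4: 240 = 240.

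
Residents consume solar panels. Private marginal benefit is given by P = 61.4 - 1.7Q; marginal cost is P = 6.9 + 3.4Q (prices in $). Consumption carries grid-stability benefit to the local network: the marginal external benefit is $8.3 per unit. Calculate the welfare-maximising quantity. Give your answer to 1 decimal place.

Social marginal benefit = demand + MEB = 69.7 - 1.7Q.
Set SMB = MC: 69.7 - 1.7Q = 6.9 + 3.4Q → Q* = 12.3137.

Q* = 12.3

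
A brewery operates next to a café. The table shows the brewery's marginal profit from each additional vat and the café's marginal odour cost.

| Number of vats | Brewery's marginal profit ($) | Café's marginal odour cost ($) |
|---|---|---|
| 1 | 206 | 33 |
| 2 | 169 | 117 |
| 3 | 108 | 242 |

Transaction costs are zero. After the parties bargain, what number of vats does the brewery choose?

2

Bargaining reaches the level where marginal profit last exceeds marginal odour cost.
That holds through level 2 (169 ≥ 117) but not at 3 (108 < 242).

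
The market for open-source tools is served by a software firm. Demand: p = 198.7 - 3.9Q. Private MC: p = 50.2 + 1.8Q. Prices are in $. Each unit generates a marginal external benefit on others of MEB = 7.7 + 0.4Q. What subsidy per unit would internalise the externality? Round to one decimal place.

subsidy = $19.5 per unit

Social marginal cost = private MC − MEB = 42.5 + 1.4Q.
Set SMC = demand: 42.5 + 1.4Q = 198.7 - 3.9Q → Q* = 29.4717.
The Pigouvian subsidy equals MEB at Q*: 7.7 + 0.4×29.4717 = 19.4887.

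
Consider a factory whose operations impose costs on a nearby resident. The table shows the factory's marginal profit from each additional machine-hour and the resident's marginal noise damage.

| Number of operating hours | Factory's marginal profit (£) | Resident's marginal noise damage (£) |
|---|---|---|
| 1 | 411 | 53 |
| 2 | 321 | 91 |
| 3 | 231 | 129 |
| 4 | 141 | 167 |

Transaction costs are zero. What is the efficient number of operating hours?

Bargaining reaches the level where marginal profit last exceeds marginal noise damage.
That holds through level 3 (231 ≥ 129) but not at 4 (141 < 167).

3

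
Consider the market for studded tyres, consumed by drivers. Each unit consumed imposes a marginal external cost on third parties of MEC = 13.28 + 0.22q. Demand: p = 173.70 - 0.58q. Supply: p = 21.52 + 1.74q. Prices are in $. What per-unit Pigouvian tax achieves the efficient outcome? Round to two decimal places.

Social marginal benefit = demand − MEC = 160.42 - 0.80q.
Set SMB = MC: 160.42 - 0.80q = 21.52 + 1.74q → q* = 54.6850.
The Pigouvian tax equals MEC at q*: 13.28 + 0.22×54.6850 = 25.3107.

tax = $25.31 per unit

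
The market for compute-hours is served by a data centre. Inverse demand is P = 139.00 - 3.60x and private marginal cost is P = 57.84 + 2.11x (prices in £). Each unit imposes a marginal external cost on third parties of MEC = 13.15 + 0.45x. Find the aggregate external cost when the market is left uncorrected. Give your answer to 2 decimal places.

Market equilibrium (private): 57.84 + 2.11x = 139.00 - 3.60x → x_m = 14.2137.
Total external cost = ∫₀^{x_m} (13.15 + 0.45x) dx = 13.15×14.2137 + ½×0.45×14.2137² = 232.3667.

£232.37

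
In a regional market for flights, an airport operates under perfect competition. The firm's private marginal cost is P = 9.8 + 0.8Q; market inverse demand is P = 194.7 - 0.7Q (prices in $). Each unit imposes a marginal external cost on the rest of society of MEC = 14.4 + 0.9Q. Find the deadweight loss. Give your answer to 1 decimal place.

Market equilibrium (private): 9.8 + 0.8Q = 194.7 - 0.7Q → Q_m = 123.2667.
Social marginal cost = private MC + MEC = 24.2 + 1.7Q.
Set SMC = demand: 24.2 + 1.7Q = 194.7 - 0.7Q → Q* = 71.0417.
The loss is the area between SMC and demand from Q* to Q_m; with linear curves that's a triangle of height MEC(Q_m).
DWL = ½ × 52.2250 × 125.3400 = 3272.9408.

DWL = $3272.9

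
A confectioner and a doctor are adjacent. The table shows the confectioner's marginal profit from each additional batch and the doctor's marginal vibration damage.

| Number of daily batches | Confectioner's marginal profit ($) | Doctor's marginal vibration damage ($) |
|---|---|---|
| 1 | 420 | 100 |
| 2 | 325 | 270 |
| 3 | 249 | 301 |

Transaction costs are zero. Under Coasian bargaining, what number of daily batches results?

Bargaining reaches the level where marginal profit last exceeds marginal vibration damage.
That holds through level 2 (325 ≥ 270) but not at 3 (249 < 301).

2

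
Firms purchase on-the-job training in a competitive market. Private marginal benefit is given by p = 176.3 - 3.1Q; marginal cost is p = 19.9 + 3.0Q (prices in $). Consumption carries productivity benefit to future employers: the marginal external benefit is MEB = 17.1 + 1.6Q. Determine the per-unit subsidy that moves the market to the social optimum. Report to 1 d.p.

subsidy = $78.8 per unit

Social marginal benefit = demand + MEB = 193.4 - 1.5Q.
Set SMB = MC: 193.4 - 1.5Q = 19.9 + 3.0Q → Q* = 38.5556.
The Pigouvian subsidy equals MEB at Q*: 17.1 + 1.6×38.5556 = 78.7890.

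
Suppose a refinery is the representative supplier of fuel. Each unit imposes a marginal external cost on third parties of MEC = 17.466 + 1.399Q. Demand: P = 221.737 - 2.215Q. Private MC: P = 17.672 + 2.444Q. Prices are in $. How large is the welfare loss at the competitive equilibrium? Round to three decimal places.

DWL = $511.751

Market equilibrium (private): 17.672 + 2.444Q = 221.737 - 2.215Q → Q_m = 43.8002.
Social marginal cost = private MC + MEC = 35.138 + 3.843Q.
Set SMC = demand: 35.138 + 3.843Q = 221.737 - 2.215Q → Q* = 30.8021.
Between Q* and Q_m the wedge SMC − demand runs linearly from 0 to MEC(Q_m), so the loss is a triangle.
DWL = ½ × 12.9981 × 78.7424 = 511.7508.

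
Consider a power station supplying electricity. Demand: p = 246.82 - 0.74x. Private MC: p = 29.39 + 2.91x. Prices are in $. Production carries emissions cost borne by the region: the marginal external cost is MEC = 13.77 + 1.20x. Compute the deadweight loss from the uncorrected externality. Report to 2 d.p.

DWL = $749.30

Market equilibrium (private): 29.39 + 2.91x = 246.82 - 0.74x → x_m = 59.5699.
Social marginal cost = private MC + MEC = 43.16 + 4.11x.
Set SMC = demand: 43.16 + 4.11x = 246.82 - 0.74x → x* = 41.9918.
The loss is the area between SMC and demand from x* to x_m; with linear curves that's a triangle of height MEC(x_m).
DWL = ½ × 17.5781 × 85.2538 = 749.2999.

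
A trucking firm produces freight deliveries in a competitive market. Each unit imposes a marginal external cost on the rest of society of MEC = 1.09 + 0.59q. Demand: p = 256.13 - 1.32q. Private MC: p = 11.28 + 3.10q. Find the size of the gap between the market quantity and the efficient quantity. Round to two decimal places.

6.74 units

Market equilibrium (private): 11.28 + 3.10q = 256.13 - 1.32q → q_m = 55.3959.
Social marginal cost = private MC + MEC = 12.37 + 3.69q.
Set SMC = demand: 12.37 + 3.69q = 256.13 - 1.32q → q* = 48.6547.
Gap = |55.3959 − 48.6547| = 6.7412.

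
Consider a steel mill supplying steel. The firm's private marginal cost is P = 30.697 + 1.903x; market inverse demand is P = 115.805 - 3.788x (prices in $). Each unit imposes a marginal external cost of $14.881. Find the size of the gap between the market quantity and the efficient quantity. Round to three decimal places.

2.615 units

Market equilibrium (private): 30.697 + 1.903x = 115.805 - 3.788x → x_m = 14.9548.
Social marginal cost = private MC + MEC = 45.578 + 1.903x.
Set SMC = demand: 45.578 + 1.903x = 115.805 - 3.788x → x* = 12.3400.
Gap = |14.9548 − 12.3400| = 2.6148.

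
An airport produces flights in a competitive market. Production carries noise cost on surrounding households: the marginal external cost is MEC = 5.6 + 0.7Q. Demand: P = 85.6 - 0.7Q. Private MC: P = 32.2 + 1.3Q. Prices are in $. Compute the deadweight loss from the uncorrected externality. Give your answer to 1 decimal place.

Market equilibrium (private): 32.2 + 1.3Q = 85.6 - 0.7Q → Q_m = 26.7000.
Social marginal cost = private MC + MEC = 37.8 + 2.0Q.
Set SMC = demand: 37.8 + 2.0Q = 85.6 - 0.7Q → Q* = 17.7037.
Between Q* and Q_m the wedge SMC − demand runs linearly from 0 to MEC(Q_m), so the loss is a triangle.
DWL = ½ × 8.9963 × 24.2900 = 109.2601.

DWL = $109.3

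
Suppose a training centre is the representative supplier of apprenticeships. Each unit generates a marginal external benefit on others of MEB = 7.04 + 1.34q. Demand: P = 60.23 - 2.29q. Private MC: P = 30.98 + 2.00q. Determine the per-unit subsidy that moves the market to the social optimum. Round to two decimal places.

subsidy = 23.52 per unit

Social marginal cost = private MC − MEB = 23.94 + 0.66q.
Set SMC = demand: 23.94 + 0.66q = 60.23 - 2.29q → q* = 12.3017.
The Pigouvian subsidy equals MEB at q*: 7.04 + 1.34×12.3017 = 23.5243.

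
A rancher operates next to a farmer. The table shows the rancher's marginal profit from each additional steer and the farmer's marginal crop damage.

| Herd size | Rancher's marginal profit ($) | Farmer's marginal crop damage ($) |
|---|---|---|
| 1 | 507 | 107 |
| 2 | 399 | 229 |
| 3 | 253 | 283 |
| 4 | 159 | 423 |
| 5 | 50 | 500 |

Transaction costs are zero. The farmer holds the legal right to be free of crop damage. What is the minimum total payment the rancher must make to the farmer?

Efficient level: marginal profit ≥ marginal crop damage through level 2, so k* = 2.
With the farmer holding the right, the rancher must at least compensate total damage at k*: 107 + 229 = 336.

$336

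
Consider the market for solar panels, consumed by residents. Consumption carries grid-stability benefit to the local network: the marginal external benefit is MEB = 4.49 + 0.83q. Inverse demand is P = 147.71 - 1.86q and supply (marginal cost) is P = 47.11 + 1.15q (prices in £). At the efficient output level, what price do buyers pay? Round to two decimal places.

P = £58.05

Social marginal benefit = demand + MEB = 152.20 - 1.03q.
Set SMB = MC: 152.20 - 1.03q = 47.11 + 1.15q → q* = 48.2064.
Consumer price on the demand curve at q*: 147.71 − 1.86×48.2064 = 58.0461.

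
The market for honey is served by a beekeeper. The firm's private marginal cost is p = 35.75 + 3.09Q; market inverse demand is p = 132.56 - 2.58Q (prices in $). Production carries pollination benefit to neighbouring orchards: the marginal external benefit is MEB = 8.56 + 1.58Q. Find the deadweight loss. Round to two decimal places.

DWL = $154.39

Market equilibrium (private): 35.75 + 3.09Q = 132.56 - 2.58Q → Q_m = 17.0741.
Social marginal cost = private MC − MEB = 27.19 + 1.51Q.
Set SMC = demand: 27.19 + 1.51Q = 132.56 - 2.58Q → Q* = 25.7628.
Between Q* and Q_m the wedge demand − SMC runs linearly from 0 to MEB(Q_m), so the loss is a triangle.
DWL = ½ × 8.6887 × 35.5370 = 154.3852.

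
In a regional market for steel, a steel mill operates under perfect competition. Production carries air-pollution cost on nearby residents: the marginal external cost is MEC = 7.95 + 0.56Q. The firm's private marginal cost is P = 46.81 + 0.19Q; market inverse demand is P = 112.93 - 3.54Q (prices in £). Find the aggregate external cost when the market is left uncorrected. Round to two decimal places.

Market equilibrium (private): 46.81 + 0.19Q = 112.93 - 3.54Q → Q_m = 17.7265.
Total external cost = ∫₀^{Q_m} (7.95 + 0.56Q) dQ = 7.95×17.7265 + ½×0.56×17.7265² = 228.9097.

£228.91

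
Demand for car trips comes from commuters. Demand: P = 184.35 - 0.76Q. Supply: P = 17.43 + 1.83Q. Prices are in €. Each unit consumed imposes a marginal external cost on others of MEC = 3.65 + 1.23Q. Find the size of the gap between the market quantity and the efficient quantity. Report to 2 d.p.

21.71 units

Market equilibrium (private): 17.43 + 1.83Q = 184.35 - 0.76Q → Q_m = 64.4479.
Social marginal benefit = demand − MEC = 180.70 - 1.99Q.
Set SMB = MC: 180.70 - 1.99Q = 17.43 + 1.83Q → Q* = 42.7408.
Gap = |64.4479 − 42.7408| = 21.7071.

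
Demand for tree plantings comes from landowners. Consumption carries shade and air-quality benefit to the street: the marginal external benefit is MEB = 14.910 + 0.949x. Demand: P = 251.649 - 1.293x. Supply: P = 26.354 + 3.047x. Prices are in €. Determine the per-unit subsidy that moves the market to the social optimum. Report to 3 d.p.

Social marginal benefit = demand + MEB = 266.559 - 0.344x.
Set SMB = MC: 266.559 - 0.344x = 26.354 + 3.047x → x* = 70.8360.
The Pigouvian subsidy equals MEB at x*: 14.910 + 0.949×70.8360 = 82.1334.

subsidy = €82.133 per unit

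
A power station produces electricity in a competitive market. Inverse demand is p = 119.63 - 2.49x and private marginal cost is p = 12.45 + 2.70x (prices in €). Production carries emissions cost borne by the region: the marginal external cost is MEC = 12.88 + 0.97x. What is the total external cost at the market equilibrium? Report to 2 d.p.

Market equilibrium (private): 12.45 + 2.70x = 119.63 - 2.49x → x_m = 20.6513.
Total external cost = ∫₀^{x_m} (12.88 + 0.97x) dx = 12.88×20.6513 + ½×0.97×20.6513² = 472.8297.

€472.83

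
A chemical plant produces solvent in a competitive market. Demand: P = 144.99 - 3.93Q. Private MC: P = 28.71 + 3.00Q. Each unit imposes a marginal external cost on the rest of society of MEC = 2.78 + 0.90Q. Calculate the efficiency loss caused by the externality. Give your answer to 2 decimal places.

Market equilibrium (private): 28.71 + 3.00Q = 144.99 - 3.93Q → Q_m = 16.7792.
Social marginal cost = private MC + MEC = 31.49 + 3.90Q.
Set SMC = demand: 31.49 + 3.90Q = 144.99 - 3.93Q → Q* = 14.4955.
Height of the DWL triangle at Q_m is SMC(Q_m) − demand(Q_m) = MEC(Q_m) = 17.8813.
DWL = ½ × 2.2837 × 17.8813 = 20.4178.

DWL = 20.42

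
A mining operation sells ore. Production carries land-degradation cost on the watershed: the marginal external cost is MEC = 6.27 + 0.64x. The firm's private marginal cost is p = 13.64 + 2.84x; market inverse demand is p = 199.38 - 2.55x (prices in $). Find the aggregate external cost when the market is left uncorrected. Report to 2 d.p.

Market equilibrium (private): 13.64 + 2.84x = 199.38 - 2.55x → x_m = 34.4601.
Total external cost = ∫₀^{x_m} (6.27 + 0.64x) dx = 6.27×34.4601 + ½×0.64×34.4601² = 596.0643.

$596.06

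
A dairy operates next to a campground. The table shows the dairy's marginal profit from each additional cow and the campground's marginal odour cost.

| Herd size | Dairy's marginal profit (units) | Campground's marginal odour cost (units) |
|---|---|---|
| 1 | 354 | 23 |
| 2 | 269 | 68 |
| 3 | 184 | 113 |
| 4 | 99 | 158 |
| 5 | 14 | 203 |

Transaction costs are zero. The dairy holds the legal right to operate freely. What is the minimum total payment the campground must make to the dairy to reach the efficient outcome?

Left alone the dairy would choose level 5 (marginal profit stays positive).
Efficient level: k* = 3 (marginal profit ≥ marginal odour cost through 3).
The campground must at least cover the dairy's forgone profit from cutting 5→3: 99 + 14 = 113.

113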